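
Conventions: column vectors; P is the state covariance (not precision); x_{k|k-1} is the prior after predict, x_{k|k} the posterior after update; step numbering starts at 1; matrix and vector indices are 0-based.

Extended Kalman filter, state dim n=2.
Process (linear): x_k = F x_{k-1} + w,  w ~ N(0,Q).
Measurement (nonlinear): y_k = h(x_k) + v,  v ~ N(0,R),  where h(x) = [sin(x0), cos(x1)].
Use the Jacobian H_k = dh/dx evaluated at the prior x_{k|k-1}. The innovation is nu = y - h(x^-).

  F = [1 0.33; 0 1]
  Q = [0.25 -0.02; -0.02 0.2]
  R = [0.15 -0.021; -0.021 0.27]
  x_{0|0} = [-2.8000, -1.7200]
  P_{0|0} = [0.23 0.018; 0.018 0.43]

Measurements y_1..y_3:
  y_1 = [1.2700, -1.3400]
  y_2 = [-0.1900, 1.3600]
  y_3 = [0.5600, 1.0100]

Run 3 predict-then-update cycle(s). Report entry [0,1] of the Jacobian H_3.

H_jac[0,1] = 0.0000

step 1: x^-=[-3.3676, -1.7200]  P^-=[0.5387 0.1399; 0.1399 0.6300]  H_jac=[-0.9746 0.0000; 0.0000 0.9889]  S=[0.6617 -0.1558; -0.1558 0.8861]  K=[-0.7894 0.0173; -0.0422 0.6957]  nu=[1.0459, -1.1913]  x^+=[-4.2139, -2.5930]  P^+=[0.1219 0.0215; 0.0215 0.1908]
step 2: x^-=[-5.0695, -2.5930]  P^-=[0.4068 0.0645; 0.0645 0.3908]  H_jac=[0.3496 0.0000; 0.0000 0.5215]  S=[0.1997 -0.0092; -0.0092 0.3763]  K=[0.7171 0.1070; 0.1381 0.5451]  nu=[-1.1269, 2.2132]  x^+=[-5.6409, -1.5422]  P^+=[0.3012 0.0265; 0.0265 0.2766]
step 3: x^-=[-6.1498, -1.5422]  P^-=[0.5989 0.0978; 0.0978 0.4766]  H_jac=[0.9911 0.0000; 0.0000 0.9996]  S=[0.7383 0.0759; 0.0759 0.7462]  K=[0.7988 0.0498; 0.0664 0.6317]  nu=[0.4270, 0.9814]  x^+=[-5.7599, -0.8939]  P^+=[0.1198 -0.0033; -0.0033 0.1692]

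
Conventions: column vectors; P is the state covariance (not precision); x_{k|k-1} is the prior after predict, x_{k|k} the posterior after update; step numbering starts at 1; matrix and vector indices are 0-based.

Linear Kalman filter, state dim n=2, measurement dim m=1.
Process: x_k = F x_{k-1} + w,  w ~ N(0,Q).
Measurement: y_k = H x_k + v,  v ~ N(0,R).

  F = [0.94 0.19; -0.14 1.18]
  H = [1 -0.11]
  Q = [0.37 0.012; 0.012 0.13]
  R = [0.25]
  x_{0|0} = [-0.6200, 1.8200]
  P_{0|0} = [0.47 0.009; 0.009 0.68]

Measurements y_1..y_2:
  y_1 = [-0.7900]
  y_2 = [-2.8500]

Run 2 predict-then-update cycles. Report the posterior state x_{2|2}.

x_post = [-1.8422, 2.1531]

step 1: x^-=[-0.2370, 2.2344]  P^-=[0.8131 0.1123; 0.1123 1.0831]  S=[1.0514]  K=[0.7615; -0.0065]  nu=[-0.3072]  x^+=[-0.4710, 2.2364]  P^+=[0.2033 0.1175; 0.1175 1.0830]
step 2: x^-=[-0.0178, 2.7049]  P^-=[0.6307 0.3553; 0.3553 1.6032]  S=[0.8220]  K=[0.7198; 0.2177]  nu=[-2.5347]  x^+=[-1.8422, 2.1531]  P^+=[0.2049 0.2265; 0.2265 1.5642]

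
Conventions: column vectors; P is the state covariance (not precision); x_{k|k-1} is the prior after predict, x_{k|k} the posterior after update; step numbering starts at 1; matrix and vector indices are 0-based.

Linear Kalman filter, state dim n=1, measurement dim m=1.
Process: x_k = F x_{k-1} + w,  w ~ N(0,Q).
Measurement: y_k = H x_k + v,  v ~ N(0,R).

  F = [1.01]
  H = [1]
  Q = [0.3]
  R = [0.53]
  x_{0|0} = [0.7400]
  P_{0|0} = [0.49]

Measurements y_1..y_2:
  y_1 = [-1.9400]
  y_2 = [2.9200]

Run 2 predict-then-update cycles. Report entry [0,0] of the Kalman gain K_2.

K[0,0] = 0.5412

step 1: x^-=[0.7474]  P^-=[0.7998]  S=[1.3298]  K=[0.6015]  nu=[-2.6874]  x^+=[-0.8690]  P^+=[0.3188]
step 2: x^-=[-0.8776]  P^-=[0.6252]  S=[1.1552]  K=[0.5412]  nu=[3.7976]  x^+=[1.1776]  P^+=[0.2868]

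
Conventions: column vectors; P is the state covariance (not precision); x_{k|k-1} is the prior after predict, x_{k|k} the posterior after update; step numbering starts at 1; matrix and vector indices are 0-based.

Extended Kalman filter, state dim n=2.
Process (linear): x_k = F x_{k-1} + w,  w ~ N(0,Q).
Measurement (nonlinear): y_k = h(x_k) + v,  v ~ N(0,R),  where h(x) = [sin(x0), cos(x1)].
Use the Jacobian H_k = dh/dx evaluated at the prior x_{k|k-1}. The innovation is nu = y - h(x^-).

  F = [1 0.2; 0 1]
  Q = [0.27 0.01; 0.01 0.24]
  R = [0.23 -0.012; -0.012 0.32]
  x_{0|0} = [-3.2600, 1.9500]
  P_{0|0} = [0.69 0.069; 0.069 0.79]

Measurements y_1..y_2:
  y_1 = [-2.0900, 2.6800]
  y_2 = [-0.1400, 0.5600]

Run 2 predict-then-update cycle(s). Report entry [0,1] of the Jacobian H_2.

H_jac[0,1] = 0.0000

step 1: x^-=[-2.8700, 1.9500]  P^-=[1.0192 0.2370; 0.2370 1.0300]  H_jac=[-0.9633 0.0000; 0.0000 -0.9290]  S=[1.1759 0.2001; 0.2001 1.2089]  K=[-0.8273 -0.0452; -0.0612 -0.7814]  nu=[-1.8217, 3.0502]  x^+=[-1.5007, -0.3219]  P^+=[0.1970 0.0049; 0.0049 0.2684]
step 2: x^-=[-1.5651, -0.3219]  P^-=[0.4796 0.0686; 0.0686 0.5084]  H_jac=[0.0057 0.0000; 0.0000 0.3163]  S=[0.2300 -0.0119; -0.0119 0.3709]  K=[0.0150 0.0590; 0.0241 0.4344]  nu=[0.8600, -0.3886]  x^+=[-1.5750, -0.4699]  P^+=[0.4783 0.0591; 0.0591 0.4385]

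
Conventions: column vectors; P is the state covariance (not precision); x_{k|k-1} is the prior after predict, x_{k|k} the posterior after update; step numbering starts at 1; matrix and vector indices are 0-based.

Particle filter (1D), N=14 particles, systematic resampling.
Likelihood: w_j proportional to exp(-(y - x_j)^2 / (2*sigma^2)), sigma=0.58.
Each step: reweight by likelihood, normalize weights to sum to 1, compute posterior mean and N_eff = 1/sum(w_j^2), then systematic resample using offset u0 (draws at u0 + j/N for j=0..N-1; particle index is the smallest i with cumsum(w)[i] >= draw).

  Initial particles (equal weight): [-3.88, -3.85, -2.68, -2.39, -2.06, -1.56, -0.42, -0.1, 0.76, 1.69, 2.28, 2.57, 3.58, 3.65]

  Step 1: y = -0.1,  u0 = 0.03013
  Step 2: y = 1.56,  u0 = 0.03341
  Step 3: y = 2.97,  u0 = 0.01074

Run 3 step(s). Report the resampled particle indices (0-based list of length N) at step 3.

resampled_idx = [2, 2, 3, 4, 5, 6, 7, 8, 8, 9, 10, 11, 12, 13]

step 1: w=[0.0000, 0.0000, 0.0000, 0.0002, 0.0015, 0.0187, 0.3823, 0.4451, 0.1483, 0.0038, 0.0001, 0.0000, 0.0000, 0.0000]  mean=-0.1185  Neff=2.7276  idx=[6, 6, 6, 6, 6, 6, 7, 7, 7, 7, 7, 7, 8, 8]
step 2: w=[0.0033, 0.0033, 0.0033, 0.0033, 0.0033, 0.0033, 0.0187, 0.0187, 0.0187, 0.0187, 0.0187, 0.0187, 0.4340, 0.4340]  mean=0.6401  Neff=2.6398  idx=[6, 10, 12, 12, 12, 12, 12, 12, 13, 13, 13, 13, 13, 13]
step 3: w=[0.0001, 0.0001, 0.0833, 0.0833, 0.0833, 0.0833, 0.0833, 0.0833, 0.0833, 0.0833, 0.0833, 0.0833, 0.0833, 0.0833]  mean=0.7598  Neff=12.0047  idx=[2, 2, 3, 4, 5, 6, 7, 8, 8, 9, 10, 11, 12, 13]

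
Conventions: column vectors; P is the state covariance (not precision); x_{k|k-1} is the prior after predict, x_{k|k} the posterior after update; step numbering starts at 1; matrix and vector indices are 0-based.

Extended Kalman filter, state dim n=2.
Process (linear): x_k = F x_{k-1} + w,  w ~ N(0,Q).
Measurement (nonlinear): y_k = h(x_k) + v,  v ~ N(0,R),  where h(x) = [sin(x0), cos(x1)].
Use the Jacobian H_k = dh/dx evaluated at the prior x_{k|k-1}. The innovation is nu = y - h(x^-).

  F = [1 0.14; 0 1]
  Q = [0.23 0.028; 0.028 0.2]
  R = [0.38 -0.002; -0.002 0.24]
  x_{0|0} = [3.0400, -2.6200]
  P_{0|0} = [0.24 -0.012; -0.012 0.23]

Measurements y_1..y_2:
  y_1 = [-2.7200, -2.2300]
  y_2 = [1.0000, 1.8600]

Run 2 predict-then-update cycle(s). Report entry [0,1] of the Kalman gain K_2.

K[0,1] = -0.0446

step 1: x^-=[2.6732, -2.6200]  P^-=[0.4711 0.0482; 0.0482 0.4300]  H_jac=[-0.8923 0.0000; 0.0000 0.4983]  S=[0.7551 -0.0234; -0.0234 0.3468]  K=[-0.5558 0.0317; -0.0379 0.6153]  nu=[-3.1715, -1.3630]  x^+=[4.3925, -3.3386]  P^+=[0.2367 0.0175; 0.0175 0.2965]
step 2: x^-=[3.9251, -3.3386]  P^-=[0.4775 0.0870; 0.0870 0.4965]  H_jac=[-0.7084 0.0000; 0.0000 -0.1957]  S=[0.6196 0.0101; 0.0101 0.2590]  K=[-0.5452 -0.0446; -0.0935 -0.3716]  nu=[1.7058, 2.8407]  x^+=[2.8686, -4.5535]  P^+=[0.2923 0.0491; 0.0491 0.4547]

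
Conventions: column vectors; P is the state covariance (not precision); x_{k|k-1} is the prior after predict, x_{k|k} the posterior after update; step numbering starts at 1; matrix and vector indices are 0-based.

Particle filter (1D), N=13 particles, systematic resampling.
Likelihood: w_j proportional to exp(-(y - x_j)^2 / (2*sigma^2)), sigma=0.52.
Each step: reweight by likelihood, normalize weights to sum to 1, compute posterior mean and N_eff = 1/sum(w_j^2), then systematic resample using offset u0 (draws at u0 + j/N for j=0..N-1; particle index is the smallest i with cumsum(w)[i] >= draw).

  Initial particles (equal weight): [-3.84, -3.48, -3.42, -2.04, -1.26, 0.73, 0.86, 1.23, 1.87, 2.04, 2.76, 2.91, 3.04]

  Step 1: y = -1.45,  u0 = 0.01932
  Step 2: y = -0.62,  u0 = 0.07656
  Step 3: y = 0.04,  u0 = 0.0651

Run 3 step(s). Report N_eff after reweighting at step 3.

N_eff = 13.0000

step 1: w=[0.0000, 0.0003, 0.0005, 0.3593, 0.6397, 0.0001, 0.0000, 0.0000, 0.0000, 0.0000, 0.0000, 0.0000, 0.0000]  mean=-1.5419  Neff=1.8577  idx=[3, 3, 3, 3, 3, 4, 4, 4, 4, 4, 4, 4, 4]
step 2: w=[0.0062, 0.0062, 0.0062, 0.0062, 0.0062, 0.1211, 0.1211, 0.1211, 0.1211, 0.1211, 0.1211, 0.1211, 0.1211]  mean=-1.2842  Neff=8.5067  idx=[5, 6, 6, 7, 7, 8, 9, 9, 10, 11, 11, 12, 12]
step 3: w=[0.0769, 0.0769, 0.0769, 0.0769, 0.0769, 0.0769, 0.0769, 0.0769, 0.0769, 0.0769, 0.0769, 0.0769, 0.0769]  mean=-1.2600  Neff=13.0000  idx=[0, 1, 2, 3, 4, 5, 6, 7, 8, 9, 10, 11, 12]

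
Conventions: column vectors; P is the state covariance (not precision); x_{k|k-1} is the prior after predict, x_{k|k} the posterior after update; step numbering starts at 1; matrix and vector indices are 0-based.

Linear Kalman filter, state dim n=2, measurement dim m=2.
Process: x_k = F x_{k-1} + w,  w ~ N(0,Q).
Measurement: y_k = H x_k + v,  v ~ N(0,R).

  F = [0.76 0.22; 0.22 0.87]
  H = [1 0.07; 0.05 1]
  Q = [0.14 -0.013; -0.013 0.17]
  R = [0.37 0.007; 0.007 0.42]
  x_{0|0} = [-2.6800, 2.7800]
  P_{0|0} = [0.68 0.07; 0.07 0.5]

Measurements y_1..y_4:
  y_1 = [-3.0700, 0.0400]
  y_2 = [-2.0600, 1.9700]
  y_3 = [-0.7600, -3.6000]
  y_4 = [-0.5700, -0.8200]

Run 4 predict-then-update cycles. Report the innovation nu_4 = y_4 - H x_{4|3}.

innov = [0.7134, 0.6031]

step 1: x^-=[-1.4252, 1.8290]  P^-=[0.5804 0.2461; 0.2461 0.6082]  S=[0.9878 0.3255; 0.3255 1.0542]  K=[0.5778 0.0825; 0.1094 0.5548]  nu=[-1.7728, -1.7177]  x^+=[-2.5913, 0.6821]  P^+=[0.2124 0.0281; 0.0281 0.2324]
step 2: x^-=[-1.8193, 0.0234]  P^-=[0.2833 0.0869; 0.0869 0.3669]  S=[0.6673 0.1341; 0.1341 0.7963]  K=[0.4225 0.0558; 0.0777 0.4531]  nu=[-0.2423, 2.0376]  x^+=[-1.8080, 0.9279]  P^+=[0.1554 0.0186; 0.0186 0.1899]
step 3: x^-=[-1.1699, 0.4095]  P^-=[0.2452 0.0626; 0.0626 0.3284]  S=[0.6256 0.1050; 0.1050 0.7553]  K=[0.3915 0.0446; 0.0646 0.4300]  nu=[0.3813, -3.9510]  x^+=[-1.1970, -1.2648]  P^+=[0.1442 0.0143; 0.0143 0.1803]
step 4: x^-=[-1.1880, -1.3637]  P^-=[0.2368 0.0557; 0.0557 0.3189]  S=[0.6161 0.0971; 0.0971 0.7451]  K=[0.3842 0.0406; 0.0599 0.4240]  nu=[0.7134, 0.6031]  x^+=[-0.8894, -1.0653]  P^+=[0.1416 0.0127; 0.0127 0.1779]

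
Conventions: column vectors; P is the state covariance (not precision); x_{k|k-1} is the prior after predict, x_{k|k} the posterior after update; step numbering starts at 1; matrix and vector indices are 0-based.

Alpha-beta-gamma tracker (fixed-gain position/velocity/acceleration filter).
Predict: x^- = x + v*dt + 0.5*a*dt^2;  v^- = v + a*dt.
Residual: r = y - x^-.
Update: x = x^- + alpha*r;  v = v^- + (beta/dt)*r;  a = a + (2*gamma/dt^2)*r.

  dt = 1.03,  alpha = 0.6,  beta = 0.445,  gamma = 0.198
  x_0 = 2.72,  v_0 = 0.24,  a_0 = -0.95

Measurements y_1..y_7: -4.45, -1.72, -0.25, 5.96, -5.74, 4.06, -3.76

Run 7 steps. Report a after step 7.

a_post = -4.8903

step 1: x_pred=2.4633  r=-6.9133  x^+=-1.6847  v^+=-3.7253  a^+=-3.5305
step 2: x_pred=-7.3945  r=5.6745  x^+=-3.9898  v^+=-4.9101  a^+=-1.4124
step 3: x_pred=-9.7964  r=9.5464  x^+=-4.0686  v^+=-2.2405  a^+=2.1510
step 4: x_pred=-5.2352  r=11.1952  x^+=1.4819  v^+=4.8118  a^+=6.3298
step 5: x_pred=9.7957  r=-15.5357  x^+=0.4743  v^+=4.6195  a^+=0.5308
step 6: x_pred=5.5140  r=-1.4540  x^+=4.6416  v^+=4.5381  a^+=-0.0119
step 7: x_pred=9.3095  r=-13.0695  x^+=1.4678  v^+=-1.1207  a^+=-4.8903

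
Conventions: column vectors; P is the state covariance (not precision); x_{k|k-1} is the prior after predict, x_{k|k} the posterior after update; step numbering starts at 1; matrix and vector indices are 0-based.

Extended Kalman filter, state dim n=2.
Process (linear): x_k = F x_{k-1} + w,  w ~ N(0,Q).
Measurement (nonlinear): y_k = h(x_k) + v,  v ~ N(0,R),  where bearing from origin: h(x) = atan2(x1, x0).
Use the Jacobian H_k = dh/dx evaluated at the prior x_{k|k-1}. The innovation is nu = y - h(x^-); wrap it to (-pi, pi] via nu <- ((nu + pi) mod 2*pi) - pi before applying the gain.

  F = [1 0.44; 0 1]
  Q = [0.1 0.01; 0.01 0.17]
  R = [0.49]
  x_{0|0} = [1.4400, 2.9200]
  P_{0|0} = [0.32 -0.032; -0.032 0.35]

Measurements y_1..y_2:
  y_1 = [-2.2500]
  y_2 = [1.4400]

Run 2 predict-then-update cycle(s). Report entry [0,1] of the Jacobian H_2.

H_jac[0,1] = 0.1745

step 1: x^-=[2.7248, 2.9200]  P^-=[0.4596 0.1320; 0.1320 0.5200]  H_jac=[-0.1831 0.1708]  S=[0.5123]  K=[-0.1202; 0.1262]  nu=[-3.0700]  x^+=[3.0938, 2.5325]  P^+=[0.4522 0.1398; 0.1398 0.5118]
step 2: x^-=[4.2081, 2.5325]  P^-=[0.7743 0.3750; 0.3750 0.6818]  H_jac=[-0.1050 0.1745]  S=[0.5055]  K=[-0.0314; 0.1574]  nu=[0.8982]  x^+=[4.1799, 2.6739]  P^+=[0.7738 0.3775; 0.3775 0.6693]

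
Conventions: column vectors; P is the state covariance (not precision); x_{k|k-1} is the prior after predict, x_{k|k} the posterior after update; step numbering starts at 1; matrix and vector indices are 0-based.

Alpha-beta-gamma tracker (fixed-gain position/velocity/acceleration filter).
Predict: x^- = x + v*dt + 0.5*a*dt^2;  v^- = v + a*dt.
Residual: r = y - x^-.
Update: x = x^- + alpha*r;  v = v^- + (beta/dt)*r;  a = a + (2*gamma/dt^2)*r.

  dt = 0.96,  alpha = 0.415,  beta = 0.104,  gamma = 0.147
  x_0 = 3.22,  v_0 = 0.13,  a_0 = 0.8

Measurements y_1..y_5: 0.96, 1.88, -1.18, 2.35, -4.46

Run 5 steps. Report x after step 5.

step 1: x_pred=3.7134  r=-2.7534  x^+=2.5708  v^+=0.5997  a^+=-0.0784
step 2: x_pred=3.1104  r=-1.2304  x^+=2.5998  v^+=0.3912  a^+=-0.4709
step 3: x_pred=2.7583  r=-3.9383  x^+=1.1239  v^+=-0.4875  a^+=-1.7272
step 4: x_pred=-0.1400  r=2.4900  x^+=0.8933  v^+=-1.8759  a^+=-0.9329
step 5: x_pred=-1.3374  r=-3.1226  x^+=-2.6333  v^+=-3.1098  a^+=-1.9290

x_post = -2.6333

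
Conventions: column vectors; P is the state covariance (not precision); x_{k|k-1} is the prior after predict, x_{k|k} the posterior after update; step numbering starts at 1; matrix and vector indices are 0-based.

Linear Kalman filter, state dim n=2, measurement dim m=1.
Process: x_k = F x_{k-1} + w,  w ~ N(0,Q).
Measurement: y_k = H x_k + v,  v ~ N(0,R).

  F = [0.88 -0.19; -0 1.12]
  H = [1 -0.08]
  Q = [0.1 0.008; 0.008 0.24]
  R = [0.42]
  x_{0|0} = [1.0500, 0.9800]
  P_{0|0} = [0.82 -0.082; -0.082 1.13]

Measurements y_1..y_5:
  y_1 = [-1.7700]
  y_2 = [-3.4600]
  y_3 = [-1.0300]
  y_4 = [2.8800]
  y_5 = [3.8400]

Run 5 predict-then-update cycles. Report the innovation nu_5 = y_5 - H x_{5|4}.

innov = [3.0172]

step 1: x^-=[0.7378, 1.0976]  P^-=[0.8032 -0.3133; -0.3133 1.6575]  S=[1.2840]  K=[0.6451; -0.3473]  nu=[-2.4200]  x^+=[-0.8233, 1.9380]  P^+=[0.2689 -0.0256; -0.0256 1.5026]
step 2: x^-=[-1.0928, 2.1706]  P^-=[0.3711 -0.3370; -0.3370 2.1249]  S=[0.8586]  K=[0.4636; -0.5905]  nu=[-2.1936]  x^+=[-2.1097, 3.4660]  P^+=[0.1865 -0.1020; -0.1020 1.8255]
step 3: x^-=[-2.5150, 3.8819]  P^-=[0.3445 -0.4810; -0.4810 2.5299]  S=[0.8576]  K=[0.4465; -0.7968]  nu=[1.7956]  x^+=[-1.7133, 2.4511]  P^+=[0.1735 -0.1758; -0.1758 1.9853]
step 4: x^-=[-1.9734, 2.7452]  P^-=[0.3648 -0.5878; -0.5878 2.7304]  S=[0.8963]  K=[0.4595; -0.8995]  nu=[5.0730]  x^+=[0.3575, -1.8178]  P^+=[0.1756 -0.2174; -0.2174 2.0052]
step 5: x^-=[0.6600, -2.0359]  P^-=[0.3810 -0.6329; -0.6329 2.7554]  S=[0.9200]  K=[0.4692; -0.9276]  nu=[3.0172]  x^+=[2.0758, -4.8347]  P^+=[0.1785 -0.2325; -0.2325 1.9638]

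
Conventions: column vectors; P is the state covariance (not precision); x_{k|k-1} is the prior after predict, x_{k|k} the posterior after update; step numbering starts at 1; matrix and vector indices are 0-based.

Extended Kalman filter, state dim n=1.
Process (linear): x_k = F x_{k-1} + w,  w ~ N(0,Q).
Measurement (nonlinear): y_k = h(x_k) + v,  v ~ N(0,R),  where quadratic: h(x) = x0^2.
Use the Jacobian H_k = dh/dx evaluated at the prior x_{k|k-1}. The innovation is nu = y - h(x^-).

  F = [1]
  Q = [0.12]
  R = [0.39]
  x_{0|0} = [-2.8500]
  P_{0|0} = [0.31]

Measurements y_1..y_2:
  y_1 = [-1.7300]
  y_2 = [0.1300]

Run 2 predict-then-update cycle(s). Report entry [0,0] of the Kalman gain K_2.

K[0,0] = -0.2774

step 1: x^-=[-2.8500]  P^-=[0.4300]  H_jac=[-5.7000]  S=[14.3607]  K=[-0.1707]  nu=[-9.8525]  x^+=[-1.1684]  P^+=[0.0117]
step 2: x^-=[-1.1684]  P^-=[0.1317]  H_jac=[-2.3369]  S=[1.1091]  K=[-0.2774]  nu=[-1.2352]  x^+=[-0.8257]  P^+=[0.0463]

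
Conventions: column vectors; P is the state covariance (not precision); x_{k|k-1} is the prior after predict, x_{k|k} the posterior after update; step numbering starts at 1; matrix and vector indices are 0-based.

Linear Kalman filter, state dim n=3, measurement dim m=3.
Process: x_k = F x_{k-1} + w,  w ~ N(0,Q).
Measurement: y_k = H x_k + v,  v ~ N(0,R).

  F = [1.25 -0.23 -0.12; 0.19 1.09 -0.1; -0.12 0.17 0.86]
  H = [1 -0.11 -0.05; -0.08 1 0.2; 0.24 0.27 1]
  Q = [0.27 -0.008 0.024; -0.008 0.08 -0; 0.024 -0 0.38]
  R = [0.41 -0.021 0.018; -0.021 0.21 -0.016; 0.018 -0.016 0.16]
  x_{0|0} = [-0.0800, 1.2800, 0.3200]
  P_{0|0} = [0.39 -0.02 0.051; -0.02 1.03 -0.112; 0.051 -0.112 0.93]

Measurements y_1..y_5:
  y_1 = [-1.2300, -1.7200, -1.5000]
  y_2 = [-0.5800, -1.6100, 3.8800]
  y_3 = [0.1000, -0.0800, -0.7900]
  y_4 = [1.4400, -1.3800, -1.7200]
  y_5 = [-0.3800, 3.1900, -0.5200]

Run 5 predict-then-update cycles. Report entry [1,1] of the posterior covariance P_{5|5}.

step 1: x^-=[-0.4328, 1.3480, 0.5024]  P^-=[0.9373 -0.1843 -0.0956; -0.1843 1.3413 0.0098; -0.0956 0.0098 1.0608]  S=[1.4164 -0.4602 0.0096; -0.4602 1.6362 0.5135; 0.0096 0.5135 1.3081]  K=[0.6804 0.0042 0.0542; 0.0497 0.8730 -0.0925; -0.1699 -0.1796 0.8672]  nu=[-0.6238, -3.2031, -2.2625]  x^+=[-0.9936, -1.2700, -0.7783]  P^+=[0.2793 0.0183 -0.0511; 0.0183 0.2026 -0.0870; -0.0511 -0.0870 0.1743]
step 2: x^-=[-0.8565, -1.4952, -0.7660]  P^-=[0.7197 0.0507 -0.0761; 0.0507 0.3610 -0.0746; -0.0761 -0.0746 0.5032]  S=[1.1310 -0.0823 0.1012; -0.0823 0.5602 0.1031; 0.1012 0.1031 0.6607]  K=[0.6321 0.0417 0.0636; 0.0638 0.6301 -0.0551; -0.1563 -0.1025 0.7434]  nu=[0.0737, -0.0301, 5.2553]  x^+=[-0.4770, -1.7992, 3.1323]  P^+=[0.2598 0.0249 -0.0482; 0.0249 0.1465 -0.0633; -0.0482 -0.0633 0.1464]
step 3: x^-=[-0.5583, -2.3650, 2.4451]  P^-=[0.6824 0.0655 -0.0685; 0.0655 0.2908 -0.0605; -0.0685 -0.0605 0.4867]  S=[1.0889 -0.0560 0.1045; -0.0560 0.4922 0.0995; 0.1045 0.0995 0.6501]  K=[0.6195 0.0514 0.0663; 0.0675 0.5728 -0.0466; -0.1539 -0.0801 0.7352]  nu=[0.5204, 1.7513, -2.4626]  x^+=[-0.3090, -1.2120, 0.4142]  P^+=[0.2547 0.0266 -0.0474; 0.0266 0.1333 -0.0578; -0.0474 -0.0578 0.1431]
step 4: x^-=[-0.1572, -1.4212, 0.1873]  P^-=[0.6728 0.0691 -0.0668; 0.0691 0.2744 -0.0575; -0.0668 -0.0575 0.4852]  S=[1.0781 -0.0497 0.1050; -0.0497 0.4762 0.0988; 0.1050 0.0988 0.6497]  K=[0.6161 0.0544 0.0666; 0.0687 0.5569 -0.0448; -0.1535 -0.0741 0.7342]  nu=[1.4503, -0.0088, -1.4858]  x^+=[0.6368, -1.2599, -1.1256]  P^+=[0.2533 0.0271 -0.0472; 0.0271 0.1297 -0.0564; -0.0472 -0.0564 0.1424]
step 5: x^-=[1.2209, -1.1397, -1.2586]  P^-=[0.6701 0.0702 -0.0664; 0.0702 0.2699 -0.0568; -0.0664 -0.0568 0.4849]  S=[1.0752 -0.0478 0.1051; -0.0478 0.4718 0.0986; 0.1051 0.0986 0.6497]  K=[0.6151 0.0554 0.0666; 0.0692 0.5525 -0.0444; -0.1535 -0.0725 0.7340]  nu=[-1.7892, 4.6791, 0.7533]  x^+=[0.4297, 1.2881, -0.7704]  P^+=[0.2529 0.0273 -0.0472; 0.0273 0.1287 -0.0560; -0.0472 -0.0560 0.1423]

P_post[1,1] = 0.1287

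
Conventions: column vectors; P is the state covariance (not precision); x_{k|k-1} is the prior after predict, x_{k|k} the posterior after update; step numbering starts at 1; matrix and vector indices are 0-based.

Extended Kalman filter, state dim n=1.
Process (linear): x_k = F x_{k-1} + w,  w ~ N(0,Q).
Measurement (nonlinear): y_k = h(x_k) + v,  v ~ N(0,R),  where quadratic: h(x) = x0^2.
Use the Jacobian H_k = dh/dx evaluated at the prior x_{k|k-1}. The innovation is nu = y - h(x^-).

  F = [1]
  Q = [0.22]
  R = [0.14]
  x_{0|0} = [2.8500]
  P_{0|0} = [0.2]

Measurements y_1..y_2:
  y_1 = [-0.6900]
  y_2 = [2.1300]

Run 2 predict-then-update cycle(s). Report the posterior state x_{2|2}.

step 1: x^-=[2.8500]  P^-=[0.4200]  H_jac=[5.7000]  S=[13.7858]  K=[0.1737]  nu=[-8.8125]  x^+=[1.3196]  P^+=[0.0043]
step 2: x^-=[1.3196]  P^-=[0.2243]  H_jac=[2.6393]  S=[1.7022]  K=[0.3477]  nu=[0.3885]  x^+=[1.4547]  P^+=[0.0184]

x_post = [1.4547]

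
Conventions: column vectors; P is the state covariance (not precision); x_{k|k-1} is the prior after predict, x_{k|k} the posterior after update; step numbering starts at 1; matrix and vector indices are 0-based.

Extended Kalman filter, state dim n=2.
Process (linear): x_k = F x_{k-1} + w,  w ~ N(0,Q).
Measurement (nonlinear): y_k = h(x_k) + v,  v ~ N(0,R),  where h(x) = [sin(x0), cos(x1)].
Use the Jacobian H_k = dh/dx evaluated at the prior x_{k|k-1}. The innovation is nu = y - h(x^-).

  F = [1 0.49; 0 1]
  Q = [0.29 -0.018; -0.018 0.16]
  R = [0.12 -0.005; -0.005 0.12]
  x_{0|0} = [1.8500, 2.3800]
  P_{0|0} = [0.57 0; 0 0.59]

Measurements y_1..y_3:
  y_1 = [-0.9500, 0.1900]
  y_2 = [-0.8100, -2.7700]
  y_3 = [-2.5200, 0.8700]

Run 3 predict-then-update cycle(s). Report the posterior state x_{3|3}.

step 1: x^-=[3.0162, 2.3800]  P^-=[1.0017 0.2711; 0.2711 0.7500]  H_jac=[-0.9921 0.0000; 0.0000 -0.6901]  S=[1.1060 0.1806; 0.1806 0.4772]  K=[-0.8895 -0.0554; -0.0704 -1.0580]  nu=[-1.0751, 0.9137]  x^+=[3.9219, 1.4889]  P^+=[0.1073 0.0032; 0.0032 0.1835]
step 2: x^-=[4.6515, 1.4889]  P^-=[0.4445 0.0751; 0.0751 0.3435]  H_jac=[-0.0609 0.0000; 0.0000 -0.9967]  S=[0.1216 -0.0004; -0.0004 0.4612]  K=[-0.2231 -0.1625; -0.0403 -0.7423]  nu=[0.1881, -2.8518]  x^+=[5.0729, 3.5983]  P^+=[0.4263 0.0184; 0.0184 0.0892]
step 3: x^-=[6.8360, 3.5983]  P^-=[0.7558 0.0441; 0.0441 0.2492]  H_jac=[0.8510 0.0000; 0.0000 0.4410]  S=[0.6674 0.0116; 0.0116 0.1685]  K=[0.9629 0.0494; 0.0450 0.6492]  nu=[-3.0451, 1.7675]  x^+=[3.9913, 4.6086]  P^+=[0.1355 0.0025; 0.0025 0.1761]

x_post = [3.9913, 4.6086]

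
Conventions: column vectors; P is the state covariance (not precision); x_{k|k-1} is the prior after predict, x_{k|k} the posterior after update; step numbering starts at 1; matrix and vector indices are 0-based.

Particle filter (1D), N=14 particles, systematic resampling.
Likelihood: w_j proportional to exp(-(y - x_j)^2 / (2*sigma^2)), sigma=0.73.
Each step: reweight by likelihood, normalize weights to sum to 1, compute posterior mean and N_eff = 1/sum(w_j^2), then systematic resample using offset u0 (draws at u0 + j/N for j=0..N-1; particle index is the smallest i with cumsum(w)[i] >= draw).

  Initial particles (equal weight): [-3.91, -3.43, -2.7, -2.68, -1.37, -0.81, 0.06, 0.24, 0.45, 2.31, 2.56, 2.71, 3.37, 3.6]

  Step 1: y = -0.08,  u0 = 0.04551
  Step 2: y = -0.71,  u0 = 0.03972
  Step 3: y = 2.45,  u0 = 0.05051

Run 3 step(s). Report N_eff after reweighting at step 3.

step 1: w=[0.0000, 0.0000, 0.0005, 0.0005, 0.0602, 0.1740, 0.2817, 0.2607, 0.2205, 0.0013, 0.0004, 0.0002, 0.0000, 0.0000]  mean=-0.0427  Neff=4.3513  idx=[4, 5, 5, 6, 6, 6, 6, 7, 7, 7, 7, 8, 8, 8]
step 2: w=[0.0886, 0.1320, 0.1320, 0.0764, 0.0764, 0.0764, 0.0764, 0.0571, 0.0571, 0.0571, 0.0571, 0.0377, 0.0377, 0.0377]  mean=-0.2111  Neff=11.9913  idx=[0, 1, 1, 2, 2, 3, 4, 5, 6, 7, 8, 9, 11, 13]
step 3: w=[0.0000, 0.0005, 0.0005, 0.0005, 0.0005, 0.0487, 0.0487, 0.0487, 0.0487, 0.1059, 0.1059, 0.1059, 0.2428, 0.2428]  mean=0.3048  Neff=6.2110  idx=[5, 7, 8, 9, 10, 10, 11, 12, 12, 12, 13, 13, 13, 13]

N_eff = 6.2110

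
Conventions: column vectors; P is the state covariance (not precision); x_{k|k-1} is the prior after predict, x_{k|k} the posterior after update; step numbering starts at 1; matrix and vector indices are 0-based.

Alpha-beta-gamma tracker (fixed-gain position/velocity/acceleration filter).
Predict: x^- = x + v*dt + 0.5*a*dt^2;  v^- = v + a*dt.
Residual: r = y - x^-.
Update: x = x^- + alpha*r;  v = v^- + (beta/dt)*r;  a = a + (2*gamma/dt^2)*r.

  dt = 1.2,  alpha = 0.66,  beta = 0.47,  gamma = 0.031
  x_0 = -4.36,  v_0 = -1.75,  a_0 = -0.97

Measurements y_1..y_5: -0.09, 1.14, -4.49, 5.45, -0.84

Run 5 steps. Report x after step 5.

x_post = 0.7026

step 1: x_pred=-7.1584  r=7.0684  x^+=-2.4933  v^+=-0.1455  a^+=-0.6657
step 2: x_pred=-3.1472  r=4.2872  x^+=-0.3176  v^+=0.7348  a^+=-0.4811
step 3: x_pred=0.2177  r=-4.7077  x^+=-2.8894  v^+=-1.6864  a^+=-0.6838
step 4: x_pred=-5.4053  r=10.8553  x^+=1.7592  v^+=1.7448  a^+=-0.2164
step 5: x_pred=3.6971  r=-4.5371  x^+=0.7026  v^+=-0.2919  a^+=-0.4117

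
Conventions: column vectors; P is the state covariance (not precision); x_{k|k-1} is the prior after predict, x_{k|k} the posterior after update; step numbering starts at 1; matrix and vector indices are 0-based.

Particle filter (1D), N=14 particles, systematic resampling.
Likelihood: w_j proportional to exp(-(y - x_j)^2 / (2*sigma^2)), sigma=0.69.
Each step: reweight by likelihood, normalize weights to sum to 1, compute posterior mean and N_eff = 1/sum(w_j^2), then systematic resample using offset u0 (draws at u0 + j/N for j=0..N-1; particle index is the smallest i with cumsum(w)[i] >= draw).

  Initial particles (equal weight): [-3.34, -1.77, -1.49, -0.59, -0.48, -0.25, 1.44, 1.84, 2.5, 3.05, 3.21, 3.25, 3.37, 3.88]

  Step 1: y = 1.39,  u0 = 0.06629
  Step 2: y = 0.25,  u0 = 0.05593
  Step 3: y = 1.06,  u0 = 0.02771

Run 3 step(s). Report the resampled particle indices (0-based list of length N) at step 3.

step 1: w=[0.0000, 0.0000, 0.0001, 0.0070, 0.0110, 0.0257, 0.4315, 0.3497, 0.1186, 0.0239, 0.0133, 0.0114, 0.0070, 0.0006]  mean=1.7246  Neff=3.0836  idx=[6, 6, 6, 6, 6, 6, 7, 7, 7, 7, 7, 8, 8, 12]
step 2: w=[0.1316, 0.1316, 0.1316, 0.1316, 0.1316, 0.1316, 0.0409, 0.0409, 0.0409, 0.0409, 0.0409, 0.0029, 0.0029, 0.0000]  mean=1.5280  Neff=8.9044  idx=[0, 0, 1, 2, 2, 3, 3, 4, 4, 5, 5, 7, 9, 10]
step 3: w=[0.0779, 0.0779, 0.0779, 0.0779, 0.0779, 0.0779, 0.0779, 0.0779, 0.0779, 0.0779, 0.0779, 0.0478, 0.0478, 0.0478]  mean=1.4974  Neff=13.5953  idx=[0, 1, 2, 3, 4, 4, 5, 6, 7, 8, 9, 10, 11, 13]

resampled_idx = [0, 1, 2, 3, 4, 4, 5, 6, 7, 8, 9, 10, 11, 13]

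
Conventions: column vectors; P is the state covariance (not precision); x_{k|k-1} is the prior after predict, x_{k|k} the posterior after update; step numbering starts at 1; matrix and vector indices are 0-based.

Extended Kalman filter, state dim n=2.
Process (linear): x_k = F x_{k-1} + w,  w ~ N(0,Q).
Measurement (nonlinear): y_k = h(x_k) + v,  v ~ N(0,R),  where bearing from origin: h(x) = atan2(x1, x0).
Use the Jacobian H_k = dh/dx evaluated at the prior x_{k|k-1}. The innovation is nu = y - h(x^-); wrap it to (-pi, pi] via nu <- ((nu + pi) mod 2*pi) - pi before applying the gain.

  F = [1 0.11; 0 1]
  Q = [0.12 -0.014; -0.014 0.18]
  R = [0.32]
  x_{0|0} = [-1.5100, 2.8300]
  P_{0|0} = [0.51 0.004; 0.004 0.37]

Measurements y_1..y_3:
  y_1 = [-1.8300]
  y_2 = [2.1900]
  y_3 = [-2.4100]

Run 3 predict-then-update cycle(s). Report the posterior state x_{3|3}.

x_post = [-2.6446, 1.6715]

step 1: x^-=[-1.1987, 2.8300]  P^-=[0.6354 0.0307; 0.0307 0.5500]  H_jac=[-0.2996 -0.1269]  S=[0.3882]  K=[-0.5004; -0.2035]  nu=[2.4817]  x^+=[-2.4405, 2.3250]  P^+=[0.5382 -0.0088; -0.0088 0.5339]
step 2: x^-=[-2.1847, 2.3250]  P^-=[0.6627 0.0359; 0.0359 0.7139]  H_jac=[-0.2284 -0.2146]  S=[0.3910]  K=[-0.4069; -0.4129]  nu=[-0.1351]  x^+=[-2.1297, 2.3808]  P^+=[0.5980 -0.0298; -0.0298 0.6473]
step 3: x^-=[-1.8679, 2.3808]  P^-=[0.7192 0.0274; 0.0274 0.8273]  H_jac=[-0.2600 -0.2040]  S=[0.4059]  K=[-0.4744; -0.4332]  nu=[1.6371]  x^+=[-2.6446, 1.6715]  P^+=[0.6279 -0.0560; -0.0560 0.7511]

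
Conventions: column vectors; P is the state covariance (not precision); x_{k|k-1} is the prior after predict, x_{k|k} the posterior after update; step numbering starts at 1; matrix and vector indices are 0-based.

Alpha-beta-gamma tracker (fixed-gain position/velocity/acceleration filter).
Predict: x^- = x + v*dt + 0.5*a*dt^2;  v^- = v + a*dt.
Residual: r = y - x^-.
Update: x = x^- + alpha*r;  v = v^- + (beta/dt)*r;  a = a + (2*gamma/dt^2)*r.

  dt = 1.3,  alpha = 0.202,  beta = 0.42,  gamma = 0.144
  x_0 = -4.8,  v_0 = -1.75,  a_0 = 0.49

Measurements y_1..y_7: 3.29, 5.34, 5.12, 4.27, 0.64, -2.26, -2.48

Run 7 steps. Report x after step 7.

x_post = -16.2379

step 1: x_pred=-6.6609  r=9.9509  x^+=-4.6509  v^+=2.1019  a^+=2.1858
step 2: x_pred=-0.0714  r=5.4114  x^+=1.0217  v^+=6.6917  a^+=3.1080
step 3: x_pred=12.3472  r=-7.2272  x^+=10.8873  v^+=8.3971  a^+=1.8763
step 4: x_pred=23.3891  r=-19.1191  x^+=19.5270  v^+=4.6594  a^+=-1.3818
step 5: x_pred=24.4167  r=-23.7767  x^+=19.6138  v^+=-4.8186  a^+=-5.4337
step 6: x_pred=8.7581  r=-11.0181  x^+=6.5324  v^+=-15.4421  a^+=-7.3113
step 7: x_pred=-19.7204  r=17.2404  x^+=-16.2379  v^+=-19.3769  a^+=-4.3733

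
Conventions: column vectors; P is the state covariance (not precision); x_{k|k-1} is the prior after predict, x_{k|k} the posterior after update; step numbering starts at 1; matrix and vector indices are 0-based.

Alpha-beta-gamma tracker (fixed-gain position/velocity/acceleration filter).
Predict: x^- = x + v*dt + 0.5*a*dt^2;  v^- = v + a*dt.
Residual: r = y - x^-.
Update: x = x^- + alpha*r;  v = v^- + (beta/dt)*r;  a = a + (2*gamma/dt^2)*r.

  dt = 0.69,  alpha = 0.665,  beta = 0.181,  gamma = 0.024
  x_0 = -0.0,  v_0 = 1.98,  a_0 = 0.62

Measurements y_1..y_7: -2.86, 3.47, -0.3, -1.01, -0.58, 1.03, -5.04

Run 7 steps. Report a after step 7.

step 1: x_pred=1.5138  r=-4.3738  x^+=-1.3948  v^+=1.2605  a^+=0.1790
step 2: x_pred=-0.4824  r=3.9524  x^+=2.1459  v^+=2.4208  a^+=0.5775
step 3: x_pred=3.9538  r=-4.2538  x^+=1.1250  v^+=1.7035  a^+=0.1487
step 4: x_pred=2.3358  r=-3.3458  x^+=0.1108  v^+=0.9284  a^+=-0.1887
step 5: x_pred=0.7065  r=-1.2865  x^+=-0.1490  v^+=0.4607  a^+=-0.3184
step 6: x_pred=0.0931  r=0.9369  x^+=0.7161  v^+=0.4868  a^+=-0.2239
step 7: x_pred=0.9987  r=-6.0387  x^+=-3.0170  v^+=-1.2518  a^+=-0.8327

a_post = -0.8327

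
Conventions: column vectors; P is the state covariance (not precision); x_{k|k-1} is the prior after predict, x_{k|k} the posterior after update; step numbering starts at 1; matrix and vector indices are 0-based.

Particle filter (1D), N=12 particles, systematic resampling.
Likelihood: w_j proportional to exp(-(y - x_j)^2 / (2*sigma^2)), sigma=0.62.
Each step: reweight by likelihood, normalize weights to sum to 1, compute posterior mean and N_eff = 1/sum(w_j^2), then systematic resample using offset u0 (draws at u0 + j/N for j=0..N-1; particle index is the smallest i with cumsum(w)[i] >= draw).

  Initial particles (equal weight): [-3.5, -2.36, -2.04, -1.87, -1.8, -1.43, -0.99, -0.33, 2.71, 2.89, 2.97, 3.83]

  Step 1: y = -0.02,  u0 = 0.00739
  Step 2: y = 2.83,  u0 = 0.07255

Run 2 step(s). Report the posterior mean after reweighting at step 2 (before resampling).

post_mean = -0.3306

step 1: w=[0.0000, 0.0006, 0.0039, 0.0091, 0.0126, 0.0586, 0.2288, 0.6864, 0.0000, 0.0000, 0.0000, 0.0000]  mean=-0.5856  Neff=1.8968  idx=[3, 6, 6, 6, 7, 7, 7, 7, 7, 7, 7, 7]
step 2: w=[0.0000, 0.0003, 0.0003, 0.0003, 0.1249, 0.1249, 0.1249, 0.1249, 0.1249, 0.1249, 0.1249, 0.1249]  mean=-0.3306  Neff=8.0150  idx=[4, 5, 5, 6, 7, 7, 8, 9, 9, 10, 11, 11]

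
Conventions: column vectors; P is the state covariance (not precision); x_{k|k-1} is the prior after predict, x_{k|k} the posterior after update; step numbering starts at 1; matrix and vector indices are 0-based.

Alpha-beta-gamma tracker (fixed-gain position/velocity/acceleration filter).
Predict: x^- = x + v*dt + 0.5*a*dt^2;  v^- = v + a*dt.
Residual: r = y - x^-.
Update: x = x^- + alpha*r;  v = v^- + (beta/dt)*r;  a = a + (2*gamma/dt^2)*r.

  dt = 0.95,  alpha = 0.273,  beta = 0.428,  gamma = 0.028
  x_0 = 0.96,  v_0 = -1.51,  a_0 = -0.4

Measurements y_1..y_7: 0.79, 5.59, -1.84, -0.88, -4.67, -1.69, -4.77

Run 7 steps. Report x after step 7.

x_post = -5.6655

step 1: x_pred=-0.6550  r=1.4450  x^+=-0.2605  v^+=-1.2390  a^+=-0.3103
step 2: x_pred=-1.5776  r=7.1676  x^+=0.3792  v^+=1.6954  a^+=0.1344
step 3: x_pred=2.0504  r=-3.8904  x^+=0.9883  v^+=0.0703  a^+=-0.1070
step 4: x_pred=1.0069  r=-1.8869  x^+=0.4918  v^+=-0.8814  a^+=-0.2241
step 5: x_pred=-0.4467  r=-4.2233  x^+=-1.5996  v^+=-2.9970  a^+=-0.4861
step 6: x_pred=-4.6661  r=2.9761  x^+=-3.8537  v^+=-2.1180  a^+=-0.3015
step 7: x_pred=-6.0018  r=1.2318  x^+=-5.6655  v^+=-1.8494  a^+=-0.2250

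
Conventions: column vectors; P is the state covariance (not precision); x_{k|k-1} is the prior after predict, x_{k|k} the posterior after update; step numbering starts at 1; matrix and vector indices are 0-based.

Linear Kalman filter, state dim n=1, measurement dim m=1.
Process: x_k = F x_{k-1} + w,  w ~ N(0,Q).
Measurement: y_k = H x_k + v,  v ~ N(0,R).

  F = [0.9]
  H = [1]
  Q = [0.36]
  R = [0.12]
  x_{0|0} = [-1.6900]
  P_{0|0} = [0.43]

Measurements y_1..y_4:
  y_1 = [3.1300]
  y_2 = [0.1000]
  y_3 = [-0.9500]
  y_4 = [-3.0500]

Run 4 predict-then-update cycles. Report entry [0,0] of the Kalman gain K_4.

K[0,0] = 0.7843

step 1: x^-=[-1.5210]  P^-=[0.7083]  S=[0.8283]  K=[0.8551]  nu=[4.6510]  x^+=[2.4562]  P^+=[0.1026]
step 2: x^-=[2.2106]  P^-=[0.4431]  S=[0.5631]  K=[0.7869]  nu=[-2.1106]  x^+=[0.5498]  P^+=[0.0944]
step 3: x^-=[0.4948]  P^-=[0.4365]  S=[0.5565]  K=[0.7844]  nu=[-1.4448]  x^+=[-0.6384]  P^+=[0.0941]
step 4: x^-=[-0.5746]  P^-=[0.4362]  S=[0.5562]  K=[0.7843]  nu=[-2.4754]  x^+=[-2.5160]  P^+=[0.0941]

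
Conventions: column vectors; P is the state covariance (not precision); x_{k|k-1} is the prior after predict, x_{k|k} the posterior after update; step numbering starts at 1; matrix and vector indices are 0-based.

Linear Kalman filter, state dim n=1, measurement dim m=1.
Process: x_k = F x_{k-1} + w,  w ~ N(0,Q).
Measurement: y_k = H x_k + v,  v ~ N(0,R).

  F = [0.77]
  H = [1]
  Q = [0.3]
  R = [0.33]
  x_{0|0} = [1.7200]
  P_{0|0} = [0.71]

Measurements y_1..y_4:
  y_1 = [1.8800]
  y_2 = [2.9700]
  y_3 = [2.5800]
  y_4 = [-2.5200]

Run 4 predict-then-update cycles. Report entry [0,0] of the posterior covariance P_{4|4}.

step 1: x^-=[1.3244]  P^-=[0.7210]  S=[1.0510]  K=[0.6860]  nu=[0.5556]  x^+=[1.7055]  P^+=[0.2264]
step 2: x^-=[1.3133]  P^-=[0.4342]  S=[0.7642]  K=[0.5682]  nu=[1.6567]  x^+=[2.2546]  P^+=[0.1875]
step 3: x^-=[1.7360]  P^-=[0.4112]  S=[0.7412]  K=[0.5548]  nu=[0.8440]  x^+=[2.2042]  P^+=[0.1831]
step 4: x^-=[1.6973]  P^-=[0.4085]  S=[0.7385]  K=[0.5532]  nu=[-4.2173]  x^+=[-0.6356]  P^+=[0.1825]

P_post[0,0] = 0.1825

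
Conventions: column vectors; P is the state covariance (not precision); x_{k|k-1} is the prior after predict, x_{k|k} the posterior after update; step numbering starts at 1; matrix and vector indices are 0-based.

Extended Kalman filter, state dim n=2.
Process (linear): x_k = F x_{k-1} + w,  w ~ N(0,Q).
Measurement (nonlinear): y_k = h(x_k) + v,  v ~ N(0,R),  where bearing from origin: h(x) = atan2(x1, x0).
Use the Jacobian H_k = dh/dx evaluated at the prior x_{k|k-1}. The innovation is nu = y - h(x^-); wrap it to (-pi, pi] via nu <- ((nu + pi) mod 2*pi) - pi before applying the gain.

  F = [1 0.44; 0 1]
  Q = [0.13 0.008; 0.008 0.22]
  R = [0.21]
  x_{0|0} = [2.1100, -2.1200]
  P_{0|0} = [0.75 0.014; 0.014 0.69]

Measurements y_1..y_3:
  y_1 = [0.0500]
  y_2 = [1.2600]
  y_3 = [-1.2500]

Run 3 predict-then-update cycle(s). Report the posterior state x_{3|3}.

step 1: x^-=[1.1772, -2.1200]  P^-=[1.0259 0.3256; 0.3256 0.9100]  H_jac=[0.3605 0.2002]  S=[0.4268]  K=[1.0193; 0.7019]  nu=[1.1139]  x^+=[2.3126, -1.3382]  P^+=[0.5825 0.0203; 0.0203 0.6997]
step 2: x^-=[1.7238, -1.3382]  P^-=[0.8658 0.3361; 0.3361 0.9197]  H_jac=[0.2810 0.3620]  S=[0.4673]  K=[0.7811; 0.9147]  nu=[1.9201]  x^+=[3.2235, 0.4181]  P^+=[0.5807 0.0023; 0.0023 0.5288]
step 3: x^-=[3.4075, 0.4181]  P^-=[0.8151 0.2430; 0.2430 0.7488]  H_jac=[-0.0355 0.2891]  S=[0.2686]  K=[0.1539; 0.7738]  nu=[-1.3721]  x^+=[3.1963, -0.6437]  P^+=[0.8088 0.2110; 0.2110 0.5880]

x_post = [3.1963, -0.6437]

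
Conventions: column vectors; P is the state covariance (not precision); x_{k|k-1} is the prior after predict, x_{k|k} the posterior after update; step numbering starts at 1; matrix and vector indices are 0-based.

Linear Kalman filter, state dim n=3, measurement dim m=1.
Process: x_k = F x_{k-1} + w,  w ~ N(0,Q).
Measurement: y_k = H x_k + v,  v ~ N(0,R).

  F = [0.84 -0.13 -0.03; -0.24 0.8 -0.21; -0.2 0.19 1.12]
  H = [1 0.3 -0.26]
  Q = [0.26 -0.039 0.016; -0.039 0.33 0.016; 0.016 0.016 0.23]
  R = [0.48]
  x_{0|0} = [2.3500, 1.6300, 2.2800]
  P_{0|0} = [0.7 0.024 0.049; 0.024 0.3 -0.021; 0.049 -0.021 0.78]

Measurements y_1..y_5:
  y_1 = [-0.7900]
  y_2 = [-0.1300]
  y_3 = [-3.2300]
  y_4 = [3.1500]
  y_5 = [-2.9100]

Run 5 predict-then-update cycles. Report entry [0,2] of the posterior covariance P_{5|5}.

P_post[0,2] = 0.3628

step 1: x^-=[1.6937, 0.2612, 2.3933]  P^-=[0.7518 -0.1979 -0.0812; -0.1979 0.5995 -0.1223; -0.0812 -0.1223 1.2145]  S=[1.3104]  K=[0.5445; 0.0105; -0.3309]  nu=[-1.9398]  x^+=[0.6374, 0.2408, 3.0352]  P^+=[0.3633 -0.2054 0.1549; -0.2054 0.5994 -0.1177; 0.1549 -0.1177 1.0710]
step 2: x^-=[0.4131, -0.5977, 3.3177]  P^-=[0.5635 -0.3388 0.0306; -0.3388 0.9158 -0.2211; 0.0306 -0.2211 1.5058]  S=[1.0430]  K=[0.4352; -0.0064; -0.4096]  nu=[0.4988]  x^+=[0.6302, -0.6009, 3.1134]  P^+=[0.3660 -0.3360 0.2165; -0.3360 0.9157 -0.2238; 0.2165 -0.2238 1.3308]
step 3: x^-=[0.5141, -1.2858, 3.2468]  P^-=[0.5956 -0.4733 0.0637; -0.4733 1.2219 -0.3119; 0.0637 -0.3119 1.7803]  S=[1.0375]  K=[0.4213; -0.0247; -0.4749]  nu=[-2.5142]  x^+=[-0.5451, -1.2237, 4.4408]  P^+=[0.4115 -0.4625 0.2713; -0.4625 1.2212 -0.3240; 0.2713 -0.3240 1.5463]
step 4: x^-=[-0.4320, -1.7807, 4.8503]  P^-=[0.6572 -0.6114 0.0848; -0.6114 1.5173 -0.3861; 0.0848 -0.3861 2.0059]  S=[1.0586]  K=[0.4267; -0.0527; -0.5220]  nu=[5.3773]  x^+=[1.8624, -2.0642, 2.0434]  P^+=[0.4644 -0.5876 0.3206; -0.5876 1.5143 -0.4153; 0.3206 -0.4153 1.7175]
step 5: x^-=[1.7715, -2.5275, 1.5239]  P^-=[0.7238 -0.7481 0.1002; -0.7481 1.7991 -0.4429; 0.1002 -0.4429 2.1819]  S=[1.0813]  K=[0.4377; -0.0862; -0.5549]  nu=[-3.5270]  x^+=[0.2277, -2.2235, 3.4810]  P^+=[0.5166 -0.7073 0.3628; -0.7073 1.7911 -0.4946; 0.3628 -0.4946 1.8490]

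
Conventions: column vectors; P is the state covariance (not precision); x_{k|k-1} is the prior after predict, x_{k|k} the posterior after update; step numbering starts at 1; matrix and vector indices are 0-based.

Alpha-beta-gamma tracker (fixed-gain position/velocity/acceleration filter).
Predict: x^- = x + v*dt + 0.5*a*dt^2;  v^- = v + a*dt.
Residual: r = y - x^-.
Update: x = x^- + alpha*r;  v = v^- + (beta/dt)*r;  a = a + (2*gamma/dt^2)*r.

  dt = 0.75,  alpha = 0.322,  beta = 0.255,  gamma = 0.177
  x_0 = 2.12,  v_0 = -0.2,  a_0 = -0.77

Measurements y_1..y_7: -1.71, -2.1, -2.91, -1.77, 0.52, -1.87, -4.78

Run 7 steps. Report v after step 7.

v_post = 12.1469

step 1: x_pred=1.7534  r=-3.4634  x^+=0.6382  v^+=-1.9551  a^+=-2.9497
step 2: x_pred=-1.6577  r=-0.4423  x^+=-1.8001  v^+=-4.3177  a^+=-3.2280
step 3: x_pred=-5.9463  r=3.0363  x^+=-4.9686  v^+=-5.7064  a^+=-1.3172
step 4: x_pred=-9.6188  r=7.8488  x^+=-7.0915  v^+=-4.0257  a^+=3.6223
step 5: x_pred=-9.0920  r=9.6120  x^+=-5.9969  v^+=1.9591  a^+=9.6715
step 6: x_pred=-1.8075  r=-0.0625  x^+=-1.8276  v^+=9.1915  a^+=9.6321
step 7: x_pred=7.7751  r=-12.5551  x^+=3.7323  v^+=12.1469  a^+=1.7308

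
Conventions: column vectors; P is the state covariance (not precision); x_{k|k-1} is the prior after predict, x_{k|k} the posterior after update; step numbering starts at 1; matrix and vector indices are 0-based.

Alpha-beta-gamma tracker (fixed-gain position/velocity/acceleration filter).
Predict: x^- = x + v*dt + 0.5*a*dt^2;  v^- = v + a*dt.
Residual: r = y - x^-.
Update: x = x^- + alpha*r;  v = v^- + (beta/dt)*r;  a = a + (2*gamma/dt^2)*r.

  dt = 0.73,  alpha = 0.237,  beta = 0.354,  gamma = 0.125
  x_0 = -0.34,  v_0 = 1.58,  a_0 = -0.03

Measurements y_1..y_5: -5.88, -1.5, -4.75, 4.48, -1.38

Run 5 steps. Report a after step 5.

step 1: x_pred=0.8054  r=-6.6854  x^+=-0.7790  v^+=-1.6839  a^+=-3.1663
step 2: x_pred=-2.8519  r=1.3519  x^+=-2.5315  v^+=-3.3397  a^+=-2.5321
step 3: x_pred=-5.6442  r=0.8942  x^+=-5.4323  v^+=-4.7545  a^+=-2.1126
step 4: x_pred=-9.4660  r=13.9460  x^+=-6.1608  v^+=0.4661  a^+=4.4299
step 5: x_pred=-4.6402  r=3.2602  x^+=-3.8675  v^+=5.2809  a^+=5.9593

a_post = 5.9593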